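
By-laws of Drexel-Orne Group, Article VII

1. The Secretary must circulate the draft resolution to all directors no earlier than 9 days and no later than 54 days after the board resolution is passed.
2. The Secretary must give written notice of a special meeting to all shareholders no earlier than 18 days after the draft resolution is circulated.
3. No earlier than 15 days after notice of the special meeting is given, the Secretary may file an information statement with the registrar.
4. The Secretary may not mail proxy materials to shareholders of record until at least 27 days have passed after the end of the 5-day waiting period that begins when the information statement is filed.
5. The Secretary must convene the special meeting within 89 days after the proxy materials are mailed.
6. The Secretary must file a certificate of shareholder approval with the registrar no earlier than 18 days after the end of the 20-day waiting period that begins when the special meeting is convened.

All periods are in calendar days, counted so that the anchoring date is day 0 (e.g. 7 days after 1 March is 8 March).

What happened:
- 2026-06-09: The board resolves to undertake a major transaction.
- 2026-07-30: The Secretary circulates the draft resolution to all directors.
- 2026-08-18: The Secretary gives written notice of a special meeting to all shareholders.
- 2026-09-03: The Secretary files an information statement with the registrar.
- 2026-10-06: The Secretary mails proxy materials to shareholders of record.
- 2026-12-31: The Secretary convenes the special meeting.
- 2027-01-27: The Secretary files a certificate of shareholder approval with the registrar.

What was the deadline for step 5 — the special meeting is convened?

Step 5 runs from 2026-10-06, when the proxy materials are mailed. 89 days after 2026-10-06 is 2027-01-03.

2027-01-03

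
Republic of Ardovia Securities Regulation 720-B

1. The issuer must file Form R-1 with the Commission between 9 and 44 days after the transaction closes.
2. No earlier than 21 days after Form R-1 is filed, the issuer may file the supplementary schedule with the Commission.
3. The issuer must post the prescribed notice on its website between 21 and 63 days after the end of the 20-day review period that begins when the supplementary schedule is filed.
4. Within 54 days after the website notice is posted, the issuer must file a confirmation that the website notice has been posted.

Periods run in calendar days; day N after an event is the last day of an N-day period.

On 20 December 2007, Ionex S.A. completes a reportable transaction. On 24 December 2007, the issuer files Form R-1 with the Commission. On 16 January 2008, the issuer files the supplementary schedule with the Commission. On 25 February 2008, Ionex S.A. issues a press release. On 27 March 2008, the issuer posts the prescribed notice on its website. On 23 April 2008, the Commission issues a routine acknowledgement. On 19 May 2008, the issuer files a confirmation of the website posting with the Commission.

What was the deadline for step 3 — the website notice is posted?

The supplementary schedule is filed on 16 January 2008; the 20-day review period therefore ends 5 February 2008, and step 3 runs from that date. The window is 21–63 days after 5 February 2008; it closes on 8 April 2008.

8 April 2008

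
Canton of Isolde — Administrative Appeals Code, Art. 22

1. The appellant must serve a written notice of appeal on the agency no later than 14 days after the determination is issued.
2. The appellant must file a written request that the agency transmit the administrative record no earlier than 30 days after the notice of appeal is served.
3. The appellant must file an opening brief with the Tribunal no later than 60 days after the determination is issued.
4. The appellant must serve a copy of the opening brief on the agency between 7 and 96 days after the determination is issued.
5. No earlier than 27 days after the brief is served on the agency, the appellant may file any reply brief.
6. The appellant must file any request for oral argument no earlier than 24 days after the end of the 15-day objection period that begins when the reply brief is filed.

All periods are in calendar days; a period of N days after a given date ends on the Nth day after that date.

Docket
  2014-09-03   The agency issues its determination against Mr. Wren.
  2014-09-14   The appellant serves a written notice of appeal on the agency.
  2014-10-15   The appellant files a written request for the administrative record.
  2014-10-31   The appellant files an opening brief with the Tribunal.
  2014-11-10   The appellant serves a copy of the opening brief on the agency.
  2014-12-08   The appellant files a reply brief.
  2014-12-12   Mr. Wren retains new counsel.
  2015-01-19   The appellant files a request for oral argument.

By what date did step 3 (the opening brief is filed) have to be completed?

2014-11-02

Step 3 runs from 2014-09-03, when the determination is issued. 60 days after 2014-09-03 is 2014-11-02.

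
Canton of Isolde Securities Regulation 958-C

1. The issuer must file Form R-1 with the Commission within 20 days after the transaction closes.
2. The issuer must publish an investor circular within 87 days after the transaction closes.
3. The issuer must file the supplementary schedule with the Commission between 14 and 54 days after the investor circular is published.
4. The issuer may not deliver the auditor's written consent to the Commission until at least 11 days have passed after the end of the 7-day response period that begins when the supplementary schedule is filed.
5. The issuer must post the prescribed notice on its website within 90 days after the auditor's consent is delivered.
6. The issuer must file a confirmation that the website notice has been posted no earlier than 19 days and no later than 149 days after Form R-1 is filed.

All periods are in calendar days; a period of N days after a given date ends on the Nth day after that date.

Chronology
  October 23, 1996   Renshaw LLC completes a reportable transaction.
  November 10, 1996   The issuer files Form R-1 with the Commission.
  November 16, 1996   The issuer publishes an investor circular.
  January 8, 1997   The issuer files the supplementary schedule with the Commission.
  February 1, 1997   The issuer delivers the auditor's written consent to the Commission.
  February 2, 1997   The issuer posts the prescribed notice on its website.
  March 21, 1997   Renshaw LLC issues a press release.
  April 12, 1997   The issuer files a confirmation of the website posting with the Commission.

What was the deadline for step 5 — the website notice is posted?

Step 5 runs from February 1, 1997, when the auditor's consent is delivered. 90 days after February 1, 1997 is May 2, 1997.

May 2, 1997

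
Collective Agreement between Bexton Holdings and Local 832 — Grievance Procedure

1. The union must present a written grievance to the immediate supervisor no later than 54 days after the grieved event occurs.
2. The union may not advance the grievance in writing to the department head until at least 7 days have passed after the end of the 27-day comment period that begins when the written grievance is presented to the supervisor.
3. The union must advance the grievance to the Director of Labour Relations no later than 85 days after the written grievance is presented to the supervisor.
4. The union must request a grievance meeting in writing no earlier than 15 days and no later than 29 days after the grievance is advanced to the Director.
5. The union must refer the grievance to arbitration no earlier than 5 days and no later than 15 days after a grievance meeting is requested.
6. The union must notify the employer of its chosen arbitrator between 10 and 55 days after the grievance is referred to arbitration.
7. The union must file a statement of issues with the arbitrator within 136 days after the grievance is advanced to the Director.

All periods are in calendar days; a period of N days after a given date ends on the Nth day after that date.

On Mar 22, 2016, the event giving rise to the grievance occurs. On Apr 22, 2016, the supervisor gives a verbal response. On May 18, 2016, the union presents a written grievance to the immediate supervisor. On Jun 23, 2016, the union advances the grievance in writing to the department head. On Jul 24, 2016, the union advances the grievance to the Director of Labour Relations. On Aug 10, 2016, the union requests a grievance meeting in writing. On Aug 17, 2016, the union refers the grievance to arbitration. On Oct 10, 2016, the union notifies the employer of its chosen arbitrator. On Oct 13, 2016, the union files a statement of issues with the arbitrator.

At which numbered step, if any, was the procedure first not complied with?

Step 1 — counting 54 days from Mar 22, 2016 (when the grieved event occurs) gives a deadline of May 15, 2016; not done until May 18, 2016, 3 days after the deadline.
No need to go further; step 1 was not satisfied.

Step 1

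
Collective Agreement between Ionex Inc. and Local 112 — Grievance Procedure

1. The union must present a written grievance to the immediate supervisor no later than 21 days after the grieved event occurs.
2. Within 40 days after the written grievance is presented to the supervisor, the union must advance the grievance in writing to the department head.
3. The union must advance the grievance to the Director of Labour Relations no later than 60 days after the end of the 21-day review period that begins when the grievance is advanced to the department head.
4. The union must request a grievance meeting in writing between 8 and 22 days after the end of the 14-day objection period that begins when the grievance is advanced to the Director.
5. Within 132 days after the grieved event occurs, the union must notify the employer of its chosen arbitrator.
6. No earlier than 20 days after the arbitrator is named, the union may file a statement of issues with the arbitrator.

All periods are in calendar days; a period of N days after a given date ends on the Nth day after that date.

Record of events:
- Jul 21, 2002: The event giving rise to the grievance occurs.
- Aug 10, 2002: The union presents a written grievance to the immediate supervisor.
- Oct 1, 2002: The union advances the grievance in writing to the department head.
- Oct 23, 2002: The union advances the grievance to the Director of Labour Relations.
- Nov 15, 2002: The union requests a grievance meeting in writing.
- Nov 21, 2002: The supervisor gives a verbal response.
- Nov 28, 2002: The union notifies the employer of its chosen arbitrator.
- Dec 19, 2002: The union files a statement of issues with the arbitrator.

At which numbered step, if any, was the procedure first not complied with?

Step 1 — counting 21 days from Jul 21, 2002 (when the grieved event occurs) gives a deadline of Aug 11, 2002; Aug 10, 2002 is within that limit.
Step 2 — counting 40 days from Aug 10, 2002 (when the written grievance is presented to the supervisor) gives a deadline of Sep 19, 2002; Oct 1, 2002 misses that deadline by 12 days.
That is the first point of non-compliance.

Step 2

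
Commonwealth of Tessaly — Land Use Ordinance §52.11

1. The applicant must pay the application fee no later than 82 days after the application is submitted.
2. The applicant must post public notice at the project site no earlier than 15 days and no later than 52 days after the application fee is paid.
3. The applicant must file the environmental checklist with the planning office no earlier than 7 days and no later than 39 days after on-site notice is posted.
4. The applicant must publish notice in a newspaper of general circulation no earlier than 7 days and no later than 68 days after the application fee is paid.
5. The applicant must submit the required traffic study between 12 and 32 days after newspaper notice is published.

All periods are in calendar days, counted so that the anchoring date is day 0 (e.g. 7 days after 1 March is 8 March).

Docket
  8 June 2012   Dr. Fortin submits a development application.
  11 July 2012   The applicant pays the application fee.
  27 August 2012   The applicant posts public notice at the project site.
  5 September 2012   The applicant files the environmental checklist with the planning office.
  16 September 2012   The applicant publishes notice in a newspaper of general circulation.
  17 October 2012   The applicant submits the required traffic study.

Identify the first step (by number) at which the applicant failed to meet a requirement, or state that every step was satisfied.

None — every step was satisfied

Step 1 — counting 82 days from 8 June 2012 (when the application is submitted) gives a deadline of 29 August 2012; done 11 July 2012 — timely.
Step 2 — 15 and 52 days from 11 July 2012 (when the application fee is paid) are 26 July 2012 and 1 September 2012 respectively; 27 August 2012 falls inside that range.
Step 3 — 7 and 39 days from 27 August 2012 (when on-site notice is posted) are 3 September 2012 and 5 October 2012 respectively; done 5 September 2012 — within the window.
Step 4 — 7 and 68 days from 11 July 2012 (when the application fee is paid) are 18 July 2012 and 17 September 2012 respectively; 16 September 2012 falls inside that range.
Step 5 — 12 and 32 days from 16 September 2012 (when newspaper notice is published) are 28 September 2012 and 18 October 2012 respectively; done 17 October 2012 — within the window.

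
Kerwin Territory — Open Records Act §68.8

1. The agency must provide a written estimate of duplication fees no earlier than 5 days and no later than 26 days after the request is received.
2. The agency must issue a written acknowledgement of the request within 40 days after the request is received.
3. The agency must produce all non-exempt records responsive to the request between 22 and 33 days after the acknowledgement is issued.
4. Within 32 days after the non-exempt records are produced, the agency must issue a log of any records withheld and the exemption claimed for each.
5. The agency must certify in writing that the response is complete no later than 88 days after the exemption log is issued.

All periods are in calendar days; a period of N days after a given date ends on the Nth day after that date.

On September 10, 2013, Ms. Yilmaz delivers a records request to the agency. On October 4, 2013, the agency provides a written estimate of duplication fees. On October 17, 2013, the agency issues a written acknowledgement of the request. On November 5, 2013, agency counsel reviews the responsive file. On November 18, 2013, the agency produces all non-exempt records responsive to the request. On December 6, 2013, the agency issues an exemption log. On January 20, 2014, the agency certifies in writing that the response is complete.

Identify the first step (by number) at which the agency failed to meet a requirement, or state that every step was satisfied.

None — every step was satisfied

(1) the permitted window runs from September 10, 2013 + 5 = September 15, 2013 to September 10, 2013 + 26 = October 6, 2013; October 4, 2013 falls inside that range.
(2) due by September 10, 2013 + 40 days = October 20, 2013; done October 17, 2013 — timely.
(3) the permitted window runs from October 17, 2013 + 22 = November 8, 2013 to October 17, 2013 + 33 = November 19, 2013; done November 18, 2013 — within the window.
(4) due by November 18, 2013 + 32 days = December 20, 2013; done December 6, 2013 — timely.
(5) due by December 6, 2013 + 88 days = March 4, 2014; completed January 20, 2014, before the deadline.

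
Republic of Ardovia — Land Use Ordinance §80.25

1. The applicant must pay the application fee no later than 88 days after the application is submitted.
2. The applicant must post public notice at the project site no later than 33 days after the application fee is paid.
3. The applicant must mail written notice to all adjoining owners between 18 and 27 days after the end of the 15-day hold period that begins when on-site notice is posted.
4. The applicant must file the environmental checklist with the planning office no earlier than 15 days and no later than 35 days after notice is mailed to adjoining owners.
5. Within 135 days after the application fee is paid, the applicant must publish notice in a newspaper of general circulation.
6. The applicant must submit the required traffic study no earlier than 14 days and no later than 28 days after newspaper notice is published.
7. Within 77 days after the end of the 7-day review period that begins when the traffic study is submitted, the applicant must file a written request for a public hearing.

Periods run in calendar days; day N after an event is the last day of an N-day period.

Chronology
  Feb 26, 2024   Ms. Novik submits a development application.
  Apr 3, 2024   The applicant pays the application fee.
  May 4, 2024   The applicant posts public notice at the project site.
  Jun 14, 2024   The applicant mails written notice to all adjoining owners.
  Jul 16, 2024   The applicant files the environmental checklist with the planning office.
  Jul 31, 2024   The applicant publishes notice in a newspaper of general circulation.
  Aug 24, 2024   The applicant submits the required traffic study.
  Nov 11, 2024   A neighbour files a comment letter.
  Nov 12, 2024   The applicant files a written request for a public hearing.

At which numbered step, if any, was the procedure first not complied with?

None — every step was satisfied

Step 1 — counting 88 days from Feb 26, 2024 (when the application is submitted) gives a deadline of May 24, 2024; completed Apr 3, 2024, before the deadline.
Step 2 — counting 33 days from Apr 3, 2024 (when the application fee is paid) gives a deadline of May 6, 2024; done May 4, 2024 — timely.
Step 3 — 18 and 27 days from May 19, 2024 (end of the 15-day hold period, which began when on-site notice is posted on May 4, 2024) are Jun 6, 2024 and Jun 15, 2024 respectively; Jun 14, 2024 falls inside that range.
Step 4 — 15 and 35 days from Jun 14, 2024 (when notice is mailed to adjoining owners) are Jun 29, 2024 and Jul 19, 2024 respectively; done Jul 16, 2024, which is between those dates.
Step 5 — counting 135 days from Apr 3, 2024 (when the application fee is paid) gives a deadline of Aug 16, 2024; completed Jul 31, 2024, before the deadline.
Step 6 — 14 and 28 days from Jul 31, 2024 (when newspaper notice is published) are Aug 14, 2024 and Aug 28, 2024 respectively; done Aug 24, 2024 — within the window.
Step 7 — counting 77 days from Aug 31, 2024 (end of the 7-day review period, which began when the traffic study is submitted on Aug 24, 2024) gives a deadline of Nov 16, 2024; completed Nov 12, 2024, before the deadline.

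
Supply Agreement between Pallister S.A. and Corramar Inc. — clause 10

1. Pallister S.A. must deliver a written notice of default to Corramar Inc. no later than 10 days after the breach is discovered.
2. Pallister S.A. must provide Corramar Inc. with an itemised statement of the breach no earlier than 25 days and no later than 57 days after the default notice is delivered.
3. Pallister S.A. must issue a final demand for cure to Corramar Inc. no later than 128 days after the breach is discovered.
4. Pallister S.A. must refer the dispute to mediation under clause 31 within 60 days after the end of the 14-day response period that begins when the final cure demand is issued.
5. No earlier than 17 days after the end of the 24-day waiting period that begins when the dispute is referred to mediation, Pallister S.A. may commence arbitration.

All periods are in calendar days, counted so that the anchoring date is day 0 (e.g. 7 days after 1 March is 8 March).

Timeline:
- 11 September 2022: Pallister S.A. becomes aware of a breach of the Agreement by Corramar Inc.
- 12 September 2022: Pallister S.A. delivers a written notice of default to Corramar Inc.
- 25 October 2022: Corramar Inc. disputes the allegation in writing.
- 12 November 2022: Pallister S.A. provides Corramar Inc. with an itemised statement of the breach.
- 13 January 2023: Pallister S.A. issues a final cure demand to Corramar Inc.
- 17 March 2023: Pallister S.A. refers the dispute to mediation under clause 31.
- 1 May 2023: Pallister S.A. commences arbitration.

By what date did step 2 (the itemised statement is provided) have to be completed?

8 November 2022

Step 2 runs from 12 September 2022, when the default notice is delivered. The window is 25–57 days after 12 September 2022; it closes on 8 November 2022.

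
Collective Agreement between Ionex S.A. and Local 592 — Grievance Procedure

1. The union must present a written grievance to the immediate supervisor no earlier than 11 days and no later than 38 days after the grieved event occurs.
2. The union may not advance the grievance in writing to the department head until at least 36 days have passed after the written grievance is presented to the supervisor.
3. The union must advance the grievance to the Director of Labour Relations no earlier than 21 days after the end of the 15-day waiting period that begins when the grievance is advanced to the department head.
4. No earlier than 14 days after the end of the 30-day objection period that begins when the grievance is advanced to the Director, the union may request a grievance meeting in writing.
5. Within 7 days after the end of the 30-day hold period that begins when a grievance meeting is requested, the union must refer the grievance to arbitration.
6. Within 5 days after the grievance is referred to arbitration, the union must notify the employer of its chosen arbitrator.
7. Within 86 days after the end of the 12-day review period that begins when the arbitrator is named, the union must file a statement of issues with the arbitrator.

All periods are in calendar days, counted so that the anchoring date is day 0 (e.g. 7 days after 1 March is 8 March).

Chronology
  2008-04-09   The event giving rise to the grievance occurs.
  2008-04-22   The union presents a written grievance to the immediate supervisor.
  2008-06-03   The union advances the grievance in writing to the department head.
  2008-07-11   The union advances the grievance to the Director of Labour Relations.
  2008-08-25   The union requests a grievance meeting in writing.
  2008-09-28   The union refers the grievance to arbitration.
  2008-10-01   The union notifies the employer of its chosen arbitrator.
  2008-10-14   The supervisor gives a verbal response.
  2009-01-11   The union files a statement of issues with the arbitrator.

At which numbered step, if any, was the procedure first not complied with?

Step 7

Step 1: the window is 11–38 days after 2008-04-09 (when the grieved event occurs), so 2008-04-20 through 2008-05-17; done 2008-04-22, which is between those dates.
Step 2: the earliest permitted date is 36 days after 2008-04-22 (when the written grievance is presented to the supervisor), i.e. 2008-05-28; done 2008-06-03, after the minimum wait.
Step 3: the earliest permitted date is 21 days after 2008-06-18 (end of the 15-day waiting period, which began when the grievance is advanced to the department head on 2008-06-03), i.e. 2008-07-09; done 2008-07-11, after the minimum wait.
Step 4: the earliest permitted date is 14 days after 2008-08-10 (end of the 30-day objection period, which began when the grievance is advanced to the Director on 2008-07-11), i.e. 2008-08-24; done 2008-08-25, after the minimum wait.
Step 5: 7 days after 2008-09-24 (end of the 30-day hold period, which began when a grievance meeting is requested on 2008-08-25) is 2008-10-01; completed 2008-09-28, before the deadline.
Step 6: 5 days after 2008-09-28 (when the grievance is referred to arbitration) is 2008-10-03; done 2008-10-01 — timely.
Step 7: 86 days after 2008-10-13 (end of the 12-day review period, which began when the arbitrator is named on 2008-10-01) is 2009-01-07; done 2009-01-11 — 4 days late.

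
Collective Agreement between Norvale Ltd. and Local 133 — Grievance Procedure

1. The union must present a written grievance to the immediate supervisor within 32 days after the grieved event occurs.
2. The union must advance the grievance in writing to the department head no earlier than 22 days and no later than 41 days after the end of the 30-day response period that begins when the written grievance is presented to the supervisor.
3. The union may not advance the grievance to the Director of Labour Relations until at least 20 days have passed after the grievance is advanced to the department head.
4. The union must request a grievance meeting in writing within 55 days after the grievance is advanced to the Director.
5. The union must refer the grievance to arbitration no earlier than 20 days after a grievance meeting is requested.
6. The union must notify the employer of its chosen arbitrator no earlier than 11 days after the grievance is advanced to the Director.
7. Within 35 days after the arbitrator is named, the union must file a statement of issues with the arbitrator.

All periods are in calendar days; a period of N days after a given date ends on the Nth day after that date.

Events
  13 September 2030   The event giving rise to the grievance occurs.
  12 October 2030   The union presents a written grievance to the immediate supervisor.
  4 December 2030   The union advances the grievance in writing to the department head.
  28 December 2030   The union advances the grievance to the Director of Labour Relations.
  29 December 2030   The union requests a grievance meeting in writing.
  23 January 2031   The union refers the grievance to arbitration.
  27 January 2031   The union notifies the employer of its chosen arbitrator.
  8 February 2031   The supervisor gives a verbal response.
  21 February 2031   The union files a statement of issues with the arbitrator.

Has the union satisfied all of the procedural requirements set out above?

Step 1 — counting 32 days from 13 September 2030 (when the grieved event occurs) gives a deadline of 15 October 2030; completed 12 October 2030, before the deadline.
Step 2 — 22 and 41 days from 11 November 2030 (end of the 30-day response period, which began when the written grievance is presented to the supervisor on 12 October 2030) are 3 December 2030 and 22 December 2030 respectively; done 4 December 2030 — within the window.
Step 3 — must wait 20 days from 4 December 2030 (when the grievance is advanced to the department head), so not before 24 December 2030; done 28 December 2030 — permitted.
Step 4 — counting 55 days from 28 December 2030 (when the grievance is advanced to the Director) gives a deadline of 21 February 2031; completed 29 December 2030, before the deadline.
Step 5 — must wait 20 days from 29 December 2030 (when a grievance meeting is requested), so not before 18 January 2031; done 23 January 2031, after the minimum wait.
Step 6 — must wait 11 days from 28 December 2030 (when the grievance is advanced to the Director), so not before 8 January 2031; done 27 January 2031 — permitted.
Step 7 — counting 35 days from 27 January 2031 (when the arbitrator is named) gives a deadline of 3 March 2031; 21 February 2031 is within that limit.

Yes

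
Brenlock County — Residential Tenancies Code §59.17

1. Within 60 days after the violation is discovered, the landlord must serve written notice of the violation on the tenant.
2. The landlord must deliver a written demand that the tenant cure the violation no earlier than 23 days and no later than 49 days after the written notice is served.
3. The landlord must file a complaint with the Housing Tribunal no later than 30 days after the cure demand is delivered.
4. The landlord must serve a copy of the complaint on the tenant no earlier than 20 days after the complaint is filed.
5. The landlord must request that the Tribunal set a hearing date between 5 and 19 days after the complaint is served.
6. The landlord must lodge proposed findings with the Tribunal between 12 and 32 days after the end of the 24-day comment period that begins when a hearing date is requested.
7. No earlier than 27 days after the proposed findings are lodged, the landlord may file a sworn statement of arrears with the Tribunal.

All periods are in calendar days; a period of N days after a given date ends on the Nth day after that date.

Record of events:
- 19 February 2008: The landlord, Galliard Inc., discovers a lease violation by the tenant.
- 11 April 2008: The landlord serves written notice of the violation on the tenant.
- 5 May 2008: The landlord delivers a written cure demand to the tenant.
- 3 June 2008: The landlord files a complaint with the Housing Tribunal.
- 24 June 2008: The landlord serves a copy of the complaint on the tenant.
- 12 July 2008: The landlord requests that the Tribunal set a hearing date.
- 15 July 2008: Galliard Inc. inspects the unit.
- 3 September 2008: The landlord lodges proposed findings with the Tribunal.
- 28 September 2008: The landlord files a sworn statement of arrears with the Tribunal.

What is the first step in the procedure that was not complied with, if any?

(1) due by 19 February 2008 + 60 days = 19 April 2008; completed 11 April 2008, before the deadline.
(2) the permitted window runs from 11 April 2008 + 23 = 4 May 2008 to 11 April 2008 + 49 = 30 May 2008; done 5 May 2008 — within the window.
(3) due by 5 May 2008 + 30 days = 4 June 2008; completed 3 June 2008, before the deadline.
(4) permitted from 3 June 2008 + 20 days = 23 June 2008 onward; done 24 June 2008, after the minimum wait.
(5) the permitted window runs from 24 June 2008 + 5 = 29 June 2008 to 24 June 2008 + 19 = 13 July 2008; done 12 July 2008 — within the window.
(6) the permitted window runs from 5 August 2008 + 12 = 17 August 2008 to 5 August 2008 + 32 = 6 September 2008; done 3 September 2008, which is between those dates.
(7) permitted from 3 September 2008 + 27 days = 30 September 2008 onward; 28 September 2008 is 2 days before the earliest permitted date.
Later steps need not be reached.

Step 7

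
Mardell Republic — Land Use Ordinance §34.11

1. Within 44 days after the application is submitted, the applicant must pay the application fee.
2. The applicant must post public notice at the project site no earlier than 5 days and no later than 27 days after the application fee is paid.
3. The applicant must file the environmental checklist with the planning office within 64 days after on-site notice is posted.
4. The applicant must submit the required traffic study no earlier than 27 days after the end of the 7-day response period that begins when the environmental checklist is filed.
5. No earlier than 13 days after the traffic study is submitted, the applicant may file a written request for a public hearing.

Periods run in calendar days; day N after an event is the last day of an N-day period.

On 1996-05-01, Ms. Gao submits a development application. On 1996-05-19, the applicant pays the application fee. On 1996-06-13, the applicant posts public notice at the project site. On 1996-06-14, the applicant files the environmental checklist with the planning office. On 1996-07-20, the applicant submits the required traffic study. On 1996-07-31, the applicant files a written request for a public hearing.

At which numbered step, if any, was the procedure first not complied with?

Step 5

Step 1: 44 days after 1996-05-01 (when the application is submitted) is 1996-06-14; done 1996-05-19 — timely.
Step 2: the window is 5–27 days after 1996-05-19 (when the application fee is paid), so 1996-05-24 through 1996-06-15; 1996-06-13 falls inside that range.
Step 3: 64 days after 1996-06-13 (when on-site notice is posted) is 1996-08-16; done 1996-06-14 — timely.
Step 4: the earliest permitted date is 27 days after 1996-06-21 (end of the 7-day response period, which began when the environmental checklist is filed on 1996-06-14), i.e. 1996-07-18; done 1996-07-20 — permitted.
Step 5: the earliest permitted date is 13 days after 1996-07-20 (when the traffic study is submitted), i.e. 1996-08-02; acted on 1996-07-31, 2 days prematurely.
No need to go further; step 5 was not satisfied.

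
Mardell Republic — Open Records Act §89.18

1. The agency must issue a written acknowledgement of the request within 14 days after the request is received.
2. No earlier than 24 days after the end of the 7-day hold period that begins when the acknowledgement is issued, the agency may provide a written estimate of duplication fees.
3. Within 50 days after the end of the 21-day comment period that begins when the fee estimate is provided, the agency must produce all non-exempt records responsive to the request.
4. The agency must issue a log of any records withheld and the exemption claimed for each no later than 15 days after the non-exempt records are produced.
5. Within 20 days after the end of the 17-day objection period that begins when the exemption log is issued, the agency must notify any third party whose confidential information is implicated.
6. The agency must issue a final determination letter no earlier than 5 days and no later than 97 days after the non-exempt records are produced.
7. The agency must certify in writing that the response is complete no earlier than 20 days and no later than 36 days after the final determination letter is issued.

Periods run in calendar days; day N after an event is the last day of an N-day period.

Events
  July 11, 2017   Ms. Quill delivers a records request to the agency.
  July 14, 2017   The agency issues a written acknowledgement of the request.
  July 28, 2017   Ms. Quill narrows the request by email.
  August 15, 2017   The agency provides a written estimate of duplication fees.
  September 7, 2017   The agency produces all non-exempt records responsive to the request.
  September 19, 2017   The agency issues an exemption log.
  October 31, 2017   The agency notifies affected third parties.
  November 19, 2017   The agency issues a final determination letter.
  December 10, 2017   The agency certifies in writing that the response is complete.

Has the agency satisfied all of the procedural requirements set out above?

Step 1 — counting 14 days from July 11, 2017 (when the request is received) gives a deadline of July 25, 2017; completed July 14, 2017, before the deadline.
Step 2 — must wait 24 days from July 21, 2017 (end of the 7-day hold period, which began when the acknowledgement is issued on July 14, 2017), so not before August 14, 2017; done August 15, 2017 — permitted.
Step 3 — counting 50 days from September 5, 2017 (end of the 21-day comment period, which began when the fee estimate is provided on August 15, 2017) gives a deadline of October 25, 2017; September 7, 2017 is within that limit.
Step 4 — counting 15 days from September 7, 2017 (when the non-exempt records are produced) gives a deadline of September 22, 2017; done September 19, 2017 — timely.
Step 5 — counting 20 days from October 6, 2017 (end of the 17-day objection period, which began when the exemption log is issued on September 19, 2017) gives a deadline of October 26, 2017; not done until October 31, 2017, 5 days after the deadline.
The procedure was therefore not followed at step 5.

No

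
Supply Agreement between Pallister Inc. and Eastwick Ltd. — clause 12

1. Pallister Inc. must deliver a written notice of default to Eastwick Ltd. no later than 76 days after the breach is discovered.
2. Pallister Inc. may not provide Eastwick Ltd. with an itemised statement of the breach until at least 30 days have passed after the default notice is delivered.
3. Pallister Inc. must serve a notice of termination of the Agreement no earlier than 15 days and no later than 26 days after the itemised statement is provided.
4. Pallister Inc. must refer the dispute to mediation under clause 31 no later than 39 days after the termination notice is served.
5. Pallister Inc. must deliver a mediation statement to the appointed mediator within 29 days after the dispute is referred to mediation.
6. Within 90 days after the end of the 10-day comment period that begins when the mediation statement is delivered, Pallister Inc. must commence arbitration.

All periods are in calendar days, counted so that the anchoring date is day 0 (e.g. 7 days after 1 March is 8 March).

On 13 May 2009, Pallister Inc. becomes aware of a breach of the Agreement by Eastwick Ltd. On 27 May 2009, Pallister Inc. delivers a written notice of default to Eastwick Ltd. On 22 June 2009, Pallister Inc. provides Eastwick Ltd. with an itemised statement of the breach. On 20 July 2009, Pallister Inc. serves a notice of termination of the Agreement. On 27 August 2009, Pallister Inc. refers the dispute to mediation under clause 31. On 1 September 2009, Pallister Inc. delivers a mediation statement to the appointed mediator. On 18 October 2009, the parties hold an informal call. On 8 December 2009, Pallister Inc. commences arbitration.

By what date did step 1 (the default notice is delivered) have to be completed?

28 July 2009

Step 1 runs from 13 May 2009, when the breach is discovered. 76 days after 13 May 2009 is 28 July 2009.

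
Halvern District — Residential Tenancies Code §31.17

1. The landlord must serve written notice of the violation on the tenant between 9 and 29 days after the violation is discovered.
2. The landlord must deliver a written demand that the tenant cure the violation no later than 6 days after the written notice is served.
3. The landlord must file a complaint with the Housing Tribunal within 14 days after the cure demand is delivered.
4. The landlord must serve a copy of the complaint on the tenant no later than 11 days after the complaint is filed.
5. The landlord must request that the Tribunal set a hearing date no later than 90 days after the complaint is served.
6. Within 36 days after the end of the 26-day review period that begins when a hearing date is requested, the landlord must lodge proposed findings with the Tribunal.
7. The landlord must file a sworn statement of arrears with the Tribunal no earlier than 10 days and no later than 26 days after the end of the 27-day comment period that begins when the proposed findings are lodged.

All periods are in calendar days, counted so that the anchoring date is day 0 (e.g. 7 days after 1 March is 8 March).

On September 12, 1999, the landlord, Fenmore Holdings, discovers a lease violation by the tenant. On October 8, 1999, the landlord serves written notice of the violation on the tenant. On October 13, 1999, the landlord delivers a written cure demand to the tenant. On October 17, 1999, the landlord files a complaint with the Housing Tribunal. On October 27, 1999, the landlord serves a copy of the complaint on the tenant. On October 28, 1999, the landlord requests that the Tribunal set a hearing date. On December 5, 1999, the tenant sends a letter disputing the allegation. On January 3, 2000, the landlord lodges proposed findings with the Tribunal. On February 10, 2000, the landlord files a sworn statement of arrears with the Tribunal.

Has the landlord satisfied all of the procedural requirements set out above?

(1) the permitted window runs from September 12, 1999 + 9 = September 21, 1999 to September 12, 1999 + 29 = October 11, 1999; October 8, 1999 falls inside that range.
(2) due by October 8, 1999 + 6 days = October 14, 1999; done October 13, 1999 — timely.
(3) due by October 13, 1999 + 14 days = October 27, 1999; completed October 17, 1999, before the deadline.
(4) due by October 17, 1999 + 11 days = October 28, 1999; done October 27, 1999 — timely.
(5) due by October 27, 1999 + 90 days = January 25, 2000; done October 28, 1999 — timely.
(6) due by November 23, 1999 + 36 days = December 29, 1999; done January 3, 2000 — 5 days late.
No need to go further; step 6 was not satisfied.

No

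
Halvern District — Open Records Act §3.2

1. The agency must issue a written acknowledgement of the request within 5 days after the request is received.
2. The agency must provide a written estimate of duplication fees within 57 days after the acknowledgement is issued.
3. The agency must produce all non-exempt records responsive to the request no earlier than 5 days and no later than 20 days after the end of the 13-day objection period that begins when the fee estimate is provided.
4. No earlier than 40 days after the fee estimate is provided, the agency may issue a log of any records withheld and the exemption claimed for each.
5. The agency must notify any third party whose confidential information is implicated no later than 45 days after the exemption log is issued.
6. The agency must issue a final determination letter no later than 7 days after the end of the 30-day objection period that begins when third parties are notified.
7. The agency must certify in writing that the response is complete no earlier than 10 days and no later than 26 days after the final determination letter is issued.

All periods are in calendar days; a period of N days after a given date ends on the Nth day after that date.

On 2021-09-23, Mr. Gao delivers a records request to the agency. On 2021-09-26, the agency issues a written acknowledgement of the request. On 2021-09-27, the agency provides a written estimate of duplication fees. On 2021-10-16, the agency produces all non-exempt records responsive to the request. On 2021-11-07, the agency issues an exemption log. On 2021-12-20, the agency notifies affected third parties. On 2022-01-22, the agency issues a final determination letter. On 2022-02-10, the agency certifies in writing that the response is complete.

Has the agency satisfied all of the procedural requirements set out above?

Yes

Step 1: 5 days after 2021-09-23 (when the request is received) is 2021-09-28; 2021-09-26 is within that limit.
Step 2: 57 days after 2021-09-26 (when the acknowledgement is issued) is 2021-11-22; completed 2021-09-27, before the deadline.
Step 3: the window is 5–20 days after 2021-10-10 (end of the 13-day objection period, which began when the fee estimate is provided on 2021-09-27), so 2021-10-15 through 2021-10-30; done 2021-10-16, which is between those dates.
Step 4: the earliest permitted date is 40 days after 2021-09-27 (when the fee estimate is provided), i.e. 2021-11-06; done 2021-11-07 — permitted.
Step 5: 45 days after 2021-11-07 (when the exemption log is issued) is 2021-12-22; completed 2021-12-20, before the deadline.
Step 6: 7 days after 2022-01-19 (end of the 30-day objection period, which began when third parties are notified on 2021-12-20) is 2022-01-26; 2022-01-22 is within that limit.
Step 7: the window is 10–26 days after 2022-01-22 (when the final determination letter is issued), so 2022-02-01 through 2022-02-17; done 2022-02-10 — within the window.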